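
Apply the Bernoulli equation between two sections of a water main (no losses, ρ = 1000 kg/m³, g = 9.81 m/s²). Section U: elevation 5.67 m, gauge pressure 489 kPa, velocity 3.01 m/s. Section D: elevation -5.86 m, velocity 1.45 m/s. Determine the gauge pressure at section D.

Pressure head at U: ψ₁ = P₁/(ρg) = 489×1000 / (1000 × 9.81) = 49.85 m.
Velocity heads: v₁²/2g = 3.01²/19.62 = 0.462 m; v₂²/2g = 1.45²/19.62 = 0.107 m.
Total head H = z₁ + ψ₁ + v₁²/2g = 5.67 + 49.85 + 0.462 = 55.98 m.
ψ₂ = H − z₂ − v₂²/2g = 55.98 − (-5.86) − 0.107 = 61.73 m.
P₂ = ρgψ₂ = 1000 × 9.81 × 61.73 ≈ 606 kPa.

P₂ ≈ 606 kPa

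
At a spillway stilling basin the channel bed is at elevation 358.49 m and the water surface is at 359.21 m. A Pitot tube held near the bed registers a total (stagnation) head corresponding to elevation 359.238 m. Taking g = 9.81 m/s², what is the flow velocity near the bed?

v ≈ 0.741 m/s

Near the bed, under hydrostatic conditions, the piezometric head (z + ψ) equals the free-surface elevation, 359.21 m.
Velocity head = total − piezometric = 359.238 − 359.21 = 0.028 m.
v = √(2g·h_v) = √(2 × 9.81 × 0.028) = 0.741 m/s.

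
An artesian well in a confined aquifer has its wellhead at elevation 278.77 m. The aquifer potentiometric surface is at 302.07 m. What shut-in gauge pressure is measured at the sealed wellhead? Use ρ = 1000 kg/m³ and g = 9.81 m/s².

Head above the cap: Δh = 302.07 − 278.77 = 23.30 m.
P = ρgΔh = 1000 × 9.81 × 23.30 = 228573 Pa ≈ 229 kPa.

P ≈ 229 kPa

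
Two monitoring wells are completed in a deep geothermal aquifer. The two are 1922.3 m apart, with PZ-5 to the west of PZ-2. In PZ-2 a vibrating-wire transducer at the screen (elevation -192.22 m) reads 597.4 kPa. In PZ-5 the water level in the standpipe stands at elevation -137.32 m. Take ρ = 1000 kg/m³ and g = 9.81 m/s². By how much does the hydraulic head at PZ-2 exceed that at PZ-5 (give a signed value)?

Pressure head at PZ-2: ψ = P/(ρg) = 597.4×1000 / (1000 × 9.81) = 60.90 m.
Total head at PZ-2: h = z + ψ = -192.22 + 60.90 = -131.32 m.
Total head at PZ-5: h = -137.32 m (water level in the piezometer is the total head).
Head difference: h(PZ-2) − h(PZ-5) = -131.32 − (-137.32) = 6.00 m.

Δh ≈ 6.00 m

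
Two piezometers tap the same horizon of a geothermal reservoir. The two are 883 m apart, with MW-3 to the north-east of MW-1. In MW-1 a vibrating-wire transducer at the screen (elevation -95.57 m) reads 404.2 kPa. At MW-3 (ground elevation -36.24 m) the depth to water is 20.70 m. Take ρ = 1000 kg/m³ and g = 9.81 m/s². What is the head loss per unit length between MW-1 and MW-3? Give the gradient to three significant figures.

Pressure head at MW-1: ψ = P/(ρg) = 404.2×1000 / (1000 × 9.81) = 41.20 m.
Total head at MW-1: h = z + ψ = -95.57 + 41.20 = -54.37 m.
Total head at MW-3: h = -36.24 − 20.70 = -56.94 m.
Head difference: h(MW-1) − h(MW-3) = -54.37 − (-56.94) = 2.57 m.
Hydraulic gradient: i = |Δh| / L = 2.57 / 883 = 0.00291.

i ≈ 0.00291 m/m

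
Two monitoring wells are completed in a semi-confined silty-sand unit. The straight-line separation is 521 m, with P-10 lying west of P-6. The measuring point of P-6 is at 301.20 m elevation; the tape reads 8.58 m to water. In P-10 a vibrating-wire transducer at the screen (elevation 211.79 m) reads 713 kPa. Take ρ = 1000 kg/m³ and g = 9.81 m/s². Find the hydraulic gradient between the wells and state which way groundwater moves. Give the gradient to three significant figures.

i ≈ 0.0156; groundwater flows toward the west

Total head at P-6: h = 301.20 − 8.58 = 292.62 m.
Pressure head at P-10: ψ = P/(ρg) = 713×1000 / (1000 × 9.81) = 72.68 m.
Total head at P-10: h = z + ψ = 211.79 + 72.68 = 284.47 m.
Head difference: h(P-6) − h(P-10) = 292.62 − 284.47 = 8.15 m.
Hydraulic gradient: i = |Δh| / L = 8.15 / 521 = 0.0156.
Flow is from higher to lower head: from P-6 toward P-10, i.e. toward the west.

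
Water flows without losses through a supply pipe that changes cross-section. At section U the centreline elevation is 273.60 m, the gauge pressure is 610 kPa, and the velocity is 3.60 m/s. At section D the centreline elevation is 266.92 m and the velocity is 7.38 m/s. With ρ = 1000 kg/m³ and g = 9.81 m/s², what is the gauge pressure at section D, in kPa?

Pressure head at U: ψ₁ = P₁/(ρg) = 610×1000 / (1000 × 9.81) = 62.18 m.
Velocity heads: v₁²/2g = 3.60²/19.62 = 0.661 m; v₂²/2g = 7.38²/19.62 = 2.776 m.
Total head H = z₁ + ψ₁ + v₁²/2g = 273.60 + 62.18 + 0.661 = 336.44 m.
ψ₂ = H − z₂ − v₂²/2g = 336.44 − 266.92 − 2.776 = 66.74 m.
P₂ = ρgψ₂ = 1000 × 9.81 × 66.74 ≈ 655 kPa.

P₂ ≈ 655 kPa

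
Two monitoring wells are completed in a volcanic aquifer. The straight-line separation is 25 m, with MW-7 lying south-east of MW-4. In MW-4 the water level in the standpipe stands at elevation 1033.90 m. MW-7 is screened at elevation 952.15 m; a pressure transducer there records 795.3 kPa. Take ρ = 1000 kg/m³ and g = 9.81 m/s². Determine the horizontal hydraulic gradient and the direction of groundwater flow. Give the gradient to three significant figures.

Total head at MW-4: h = 1033.90 m (water level in the piezometer is the total head).
Pressure head at MW-7: ψ = P/(ρg) = 795.3×1000 / (1000 × 9.81) = 81.07 m.
Total head at MW-7: h = z + ψ = 952.15 + 81.07 = 1033.22 m.
Head difference: h(MW-4) − h(MW-7) = 1033.90 − 1033.22 = 0.68 m.
Hydraulic gradient: i = |Δh| / L = 0.68 / 25 = 0.0272.
Flow is from higher to lower head: from MW-4 toward MW-7, i.e. toward the south-east.

i ≈ 0.0272; groundwater flows toward the south-east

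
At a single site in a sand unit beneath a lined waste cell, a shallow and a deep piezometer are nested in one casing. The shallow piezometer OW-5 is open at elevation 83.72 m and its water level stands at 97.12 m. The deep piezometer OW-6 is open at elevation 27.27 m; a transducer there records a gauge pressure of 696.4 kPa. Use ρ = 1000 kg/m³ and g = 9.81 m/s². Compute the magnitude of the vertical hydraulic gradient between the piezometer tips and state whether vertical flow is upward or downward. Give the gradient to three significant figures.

|i_v| ≈ 0.0202; vertical flow is upward

Total head at OW-5: h = 97.12 m (water level in the standpipe).
Pressure head at OW-6: ψ = P/(ρg) = 696.4×1000 / (1000 × 9.81) = 70.99 m.
Total head at OW-6: h = z + ψ = 27.27 + 70.99 = 98.26 m.
Δh = h(OW-5) − h(OW-6) = 97.12 − 98.26 = -1.14 m.
Vertical separation Δz = 83.72 − 27.27 = 56.45 m.
|i_v| = |Δh| / Δz = 1.14 / 56.45 = 0.0202.
Head is higher in the deep piezometer, so vertical flow is upward (discharge condition).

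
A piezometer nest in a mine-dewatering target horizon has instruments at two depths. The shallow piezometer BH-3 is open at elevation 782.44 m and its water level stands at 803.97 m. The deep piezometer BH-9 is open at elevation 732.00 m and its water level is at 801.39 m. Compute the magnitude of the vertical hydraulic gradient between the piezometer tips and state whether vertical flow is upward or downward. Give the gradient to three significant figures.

|i_v| ≈ 0.0511; vertical flow is downward

Total head at BH-3: h = 803.97 m (water level in the standpipe).
Total head at BH-9: h = 801.39 m.
Δh = h(BH-3) − h(BH-9) = 803.97 − 801.39 = 2.58 m.
Vertical separation Δz = 782.44 − 732.00 = 50.44 m.
|i_v| = |Δh| / Δz = 2.58 / 50.44 = 0.0511.
Head is higher in the shallow piezometer, so vertical flow is downward (recharge condition).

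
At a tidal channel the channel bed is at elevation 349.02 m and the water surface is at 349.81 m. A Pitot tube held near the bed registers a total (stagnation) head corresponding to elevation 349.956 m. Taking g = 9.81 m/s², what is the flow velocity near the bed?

v ≈ 1.69 m/s

Near the bed, under hydrostatic conditions, the piezometric head (z + ψ) equals the free-surface elevation, 349.81 m.
Velocity head = total − piezometric = 349.956 − 349.81 = 0.146 m.
v = √(2g·h_v) = √(2 × 9.81 × 0.146) = 1.69 m/s.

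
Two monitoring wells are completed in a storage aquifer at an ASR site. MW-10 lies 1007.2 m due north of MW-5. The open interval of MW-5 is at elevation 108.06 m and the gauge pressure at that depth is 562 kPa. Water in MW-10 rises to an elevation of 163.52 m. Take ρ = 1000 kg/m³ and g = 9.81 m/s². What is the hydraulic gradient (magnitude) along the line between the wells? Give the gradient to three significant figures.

i ≈ 0.00182

Pressure head at MW-5: ψ = P/(ρg) = 562×1000 / (1000 × 9.81) = 57.29 m.
Total head at MW-5: h = z + ψ = 108.06 + 57.29 = 165.35 m.
Total head at MW-10: h = 163.52 m (water level in the piezometer is the total head).
Head difference: h(MW-5) − h(MW-10) = 165.35 − 163.52 = 1.83 m.
Hydraulic gradient: i = |Δh| / L = 1.83 / 1007.2 = 0.00182.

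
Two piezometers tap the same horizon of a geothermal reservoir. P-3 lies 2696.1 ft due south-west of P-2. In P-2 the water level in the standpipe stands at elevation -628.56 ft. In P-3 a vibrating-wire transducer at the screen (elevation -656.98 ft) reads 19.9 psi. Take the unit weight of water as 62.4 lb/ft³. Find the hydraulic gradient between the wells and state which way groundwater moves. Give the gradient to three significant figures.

Total head at P-2: h = -628.56 ft (water level in the piezometer is the total head).
Pressure head at P-3: ψ = 144·P/γ = 144 × 19.9 / 62.4 = 45.92 ft.
Total head at P-3: h = z + ψ = -656.98 + 45.92 = -611.06 ft.
Head difference: h(P-2) − h(P-3) = -628.56 − (-611.06) = -17.50 ft.
Hydraulic gradient: i = |Δh| / L = 17.50 / 2696.1 = 0.00649.
Flow is from higher to lower head: from P-3 toward P-2, i.e. toward the north-east.

i ≈ 0.00649; groundwater flows toward the north-east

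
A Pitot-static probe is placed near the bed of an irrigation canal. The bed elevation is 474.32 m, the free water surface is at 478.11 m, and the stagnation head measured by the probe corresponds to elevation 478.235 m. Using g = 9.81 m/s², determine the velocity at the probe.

Near the bed, under hydrostatic conditions, the piezometric head (z + ψ) equals the free-surface elevation, 478.11 m.
Velocity head = total − piezometric = 478.235 − 478.11 = 0.125 m.
v = √(2g·h_v) = √(2 × 9.81 × 0.125) = 1.57 m/s.

v ≈ 1.57 m/s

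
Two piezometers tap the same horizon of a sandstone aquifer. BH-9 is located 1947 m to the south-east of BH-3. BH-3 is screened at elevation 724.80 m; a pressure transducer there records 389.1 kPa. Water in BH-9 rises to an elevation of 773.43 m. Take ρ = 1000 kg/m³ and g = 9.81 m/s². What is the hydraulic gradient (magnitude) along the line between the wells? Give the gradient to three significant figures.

i ≈ 0.00461

Pressure head at BH-3: ψ = P/(ρg) = 389.1×1000 / (1000 × 9.81) = 39.66 m.
Total head at BH-3: h = z + ψ = 724.80 + 39.66 = 764.46 m.
Total head at BH-9: h = 773.43 m (water level in the piezometer is the total head).
Head difference: h(BH-3) − h(BH-9) = 764.46 − 773.43 = -8.97 m.
Hydraulic gradient: i = |Δh| / L = 8.97 / 1947 = 0.00461.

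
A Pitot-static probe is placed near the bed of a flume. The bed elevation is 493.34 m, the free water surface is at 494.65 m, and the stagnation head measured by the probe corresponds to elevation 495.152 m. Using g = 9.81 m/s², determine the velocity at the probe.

Near the bed, under hydrostatic conditions, the piezometric head (z + ψ) equals the free-surface elevation, 494.65 m.
Velocity head = total − piezometric = 495.152 − 494.65 = 0.502 m.
v = √(2g·h_v) = √(2 × 9.81 × 0.502) = 3.14 m/s.

v ≈ 3.14 m/s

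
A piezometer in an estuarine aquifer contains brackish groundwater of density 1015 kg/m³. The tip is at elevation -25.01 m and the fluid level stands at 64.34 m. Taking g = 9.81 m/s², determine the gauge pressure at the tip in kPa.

Pressure head ψ = h − z = 64.34 − (-25.01) = 89.35 m.
P = ρgψ = 1015 × 9.81 × 89.35 = 889671 Pa ≈ 890 kPa.

P ≈ 890 kPa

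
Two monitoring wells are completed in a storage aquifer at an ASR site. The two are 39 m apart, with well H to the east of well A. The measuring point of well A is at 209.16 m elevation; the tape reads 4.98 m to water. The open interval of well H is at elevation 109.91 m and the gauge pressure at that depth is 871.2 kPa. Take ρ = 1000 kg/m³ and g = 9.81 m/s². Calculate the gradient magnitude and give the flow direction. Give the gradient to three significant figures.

i ≈ 0.140; groundwater flows toward the east

Total head at well A: h = 209.16 − 4.98 = 204.18 m.
Pressure head at well H: ψ = P/(ρg) = 871.2×1000 / (1000 × 9.81) = 88.81 m.
Total head at well H: h = z + ψ = 109.91 + 88.81 = 198.72 m.
Head difference: h(well A) − h(well H) = 204.18 − 198.72 = 5.46 m.
Hydraulic gradient: i = |Δh| / L = 5.46 / 39 = 0.140.
Flow is from higher to lower head: from well A toward well H, i.e. toward the east.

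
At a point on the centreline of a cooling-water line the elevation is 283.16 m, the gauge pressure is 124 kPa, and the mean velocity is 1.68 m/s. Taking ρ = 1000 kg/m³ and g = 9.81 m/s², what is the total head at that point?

Pressure head ψ = P/(ρg) = 124×1000 / (1000 × 9.81) = 12.64 m.
Velocity head = v²/(2g) = 1.68² / (2 × 9.81) = 0.144 m.
h = z + ψ + v²/(2g) = 283.16 + 12.64 + 0.144 = 295.94 m.

h ≈ 295.94 m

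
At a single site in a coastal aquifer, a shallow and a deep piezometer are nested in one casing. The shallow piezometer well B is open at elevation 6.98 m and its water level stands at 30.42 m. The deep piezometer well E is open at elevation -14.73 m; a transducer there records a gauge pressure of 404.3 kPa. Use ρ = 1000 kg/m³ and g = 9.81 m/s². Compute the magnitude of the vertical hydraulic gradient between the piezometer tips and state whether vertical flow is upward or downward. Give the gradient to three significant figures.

Total head at well B: h = 30.42 m (water level in the standpipe).
Pressure head at well E: ψ = P/(ρg) = 404.3×1000 / (1000 × 9.81) = 41.21 m.
Total head at well E: h = z + ψ = -14.73 + 41.21 = 26.48 m.
Δh = h(well B) − h(well E) = 30.42 − 26.48 = 3.94 m.
Vertical separation Δz = 6.98 − (-14.73) = 21.71 m.
|i_v| = |Δh| / Δz = 3.94 / 21.71 = 0.181.
Head is higher in the shallow piezometer, so vertical flow is downward (recharge condition).

|i_v| ≈ 0.181; vertical flow is downward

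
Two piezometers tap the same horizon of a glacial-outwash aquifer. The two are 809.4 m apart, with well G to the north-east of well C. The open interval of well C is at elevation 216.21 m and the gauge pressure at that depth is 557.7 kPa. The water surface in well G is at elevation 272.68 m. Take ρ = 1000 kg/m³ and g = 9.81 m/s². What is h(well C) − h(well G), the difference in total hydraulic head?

Δh ≈ 0.38 m

Pressure head at well C: ψ = P/(ρg) = 557.7×1000 / (1000 × 9.81) = 56.85 m.
Total head at well C: h = z + ψ = 216.21 + 56.85 = 273.06 m.
Total head at well G: h = 272.68 m (water level in the piezometer is the total head).
Head difference: h(well C) − h(well G) = 273.06 − 272.68 = 0.38 m.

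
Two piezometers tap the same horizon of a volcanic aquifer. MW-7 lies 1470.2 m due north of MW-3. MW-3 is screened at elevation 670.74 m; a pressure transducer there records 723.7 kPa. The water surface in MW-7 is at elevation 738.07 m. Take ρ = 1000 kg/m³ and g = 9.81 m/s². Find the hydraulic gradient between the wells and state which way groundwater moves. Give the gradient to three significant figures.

i ≈ 0.00438; groundwater flows toward the north

Pressure head at MW-3: ψ = P/(ρg) = 723.7×1000 / (1000 × 9.81) = 73.77 m.
Total head at MW-3: h = z + ψ = 670.74 + 73.77 = 744.51 m.
Total head at MW-7: h = 738.07 m (water level in the piezometer is the total head).
Head difference: h(MW-3) − h(MW-7) = 744.51 − 738.07 = 6.44 m.
Hydraulic gradient: i = |Δh| / L = 6.44 / 1470.2 = 0.00438.
Flow is from higher to lower head: from MW-3 toward MW-7, i.e. toward the north.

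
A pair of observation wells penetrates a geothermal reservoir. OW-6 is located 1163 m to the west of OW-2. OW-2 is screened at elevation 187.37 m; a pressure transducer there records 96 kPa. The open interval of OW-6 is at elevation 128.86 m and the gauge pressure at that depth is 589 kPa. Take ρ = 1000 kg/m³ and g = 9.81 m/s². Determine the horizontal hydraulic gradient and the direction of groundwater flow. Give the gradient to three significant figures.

Pressure head at OW-2: ψ = P/(ρg) = 96×1000 / (1000 × 9.81) = 9.79 m.
Total head at OW-2: h = z + ψ = 187.37 + 9.79 = 197.16 m.
Pressure head at OW-6: ψ = P/(ρg) = 589×1000 / (1000 × 9.81) = 60.04 m.
Total head at OW-6: h = z + ψ = 128.86 + 60.04 = 188.90 m.
Head difference: h(OW-2) − h(OW-6) = 197.16 − 188.90 = 8.26 m.
Hydraulic gradient: i = |Δh| / L = 8.26 / 1163 = 0.00710.
Flow is from higher to lower head: from OW-2 toward OW-6, i.e. toward the west.

i ≈ 0.00710; groundwater flows toward the west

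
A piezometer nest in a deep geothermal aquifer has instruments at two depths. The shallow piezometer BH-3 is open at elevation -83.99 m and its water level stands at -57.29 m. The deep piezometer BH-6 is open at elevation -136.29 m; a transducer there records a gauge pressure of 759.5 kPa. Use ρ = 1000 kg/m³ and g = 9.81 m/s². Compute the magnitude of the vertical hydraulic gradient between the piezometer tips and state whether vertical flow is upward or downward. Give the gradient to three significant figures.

|i_v| ≈ 0.0302; vertical flow is downward

Total head at BH-3: h = -57.29 m (water level in the standpipe).
Pressure head at BH-6: ψ = P/(ρg) = 759.5×1000 / (1000 × 9.81) = 77.42 m.
Total head at BH-6: h = z + ψ = -136.29 + 77.42 = -58.87 m.
Δh = h(BH-3) − h(BH-6) = -57.29 − (-58.87) = 1.58 m.
Vertical separation Δz = -83.99 − (-136.29) = 52.30 m.
|i_v| = |Δh| / Δz = 1.58 / 52.30 = 0.0302.
Head is higher in the shallow piezometer, so vertical flow is downward (recharge condition).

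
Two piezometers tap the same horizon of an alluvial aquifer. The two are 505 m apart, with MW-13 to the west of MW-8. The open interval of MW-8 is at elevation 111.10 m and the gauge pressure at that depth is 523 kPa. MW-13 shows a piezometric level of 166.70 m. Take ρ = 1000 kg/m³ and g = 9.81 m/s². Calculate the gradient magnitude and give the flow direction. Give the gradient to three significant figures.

i ≈ 0.00453; groundwater flows toward the east

Pressure head at MW-8: ψ = P/(ρg) = 523×1000 / (1000 × 9.81) = 53.31 m.
Total head at MW-8: h = z + ψ = 111.10 + 53.31 = 164.41 m.
Total head at MW-13: h = 166.70 m (water level in the piezometer is the total head).
Head difference: h(MW-8) − h(MW-13) = 164.41 − 166.70 = -2.29 m.
Hydraulic gradient: i = |Δh| / L = 2.29 / 505 = 0.00453.
Flow is from higher to lower head: from MW-13 toward MW-8, i.e. toward the east.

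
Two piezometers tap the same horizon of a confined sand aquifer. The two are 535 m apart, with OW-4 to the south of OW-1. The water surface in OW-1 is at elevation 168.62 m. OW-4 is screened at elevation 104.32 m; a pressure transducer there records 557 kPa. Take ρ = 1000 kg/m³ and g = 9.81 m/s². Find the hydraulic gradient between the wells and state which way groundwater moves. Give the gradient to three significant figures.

Total head at OW-1: h = 168.62 m (water level in the piezometer is the total head).
Pressure head at OW-4: ψ = P/(ρg) = 557×1000 / (1000 × 9.81) = 56.78 m.
Total head at OW-4: h = z + ψ = 104.32 + 56.78 = 161.10 m.
Head difference: h(OW-1) − h(OW-4) = 168.62 − 161.10 = 7.52 m.
Hydraulic gradient: i = |Δh| / L = 7.52 / 535 = 0.0141.
Flow is from higher to lower head: from OW-1 toward OW-4, i.e. toward the south.

i ≈ 0.0141; groundwater flows toward the south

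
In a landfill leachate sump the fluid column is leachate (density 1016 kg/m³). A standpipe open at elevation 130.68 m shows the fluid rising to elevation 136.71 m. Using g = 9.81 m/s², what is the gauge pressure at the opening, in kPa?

P ≈ 60.1 kPa

Pressure head ψ = h − z = 136.71 − 130.68 = 6.03 m.
P = ρgψ = 1016 × 9.81 × 6.03 = 60101 Pa ≈ 60.1 kPa.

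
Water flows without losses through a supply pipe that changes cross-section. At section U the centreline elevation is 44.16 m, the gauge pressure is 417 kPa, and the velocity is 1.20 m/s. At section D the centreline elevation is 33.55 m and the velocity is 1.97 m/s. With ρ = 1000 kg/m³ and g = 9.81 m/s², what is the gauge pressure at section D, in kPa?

P₂ ≈ 520 kPa

Pressure head at U: ψ₁ = P₁/(ρg) = 417×1000 / (1000 × 9.81) = 42.51 m.
Velocity heads: v₁²/2g = 1.20²/19.62 = 0.073 m; v₂²/2g = 1.97²/19.62 = 0.198 m.
Total head H = z₁ + ψ₁ + v₁²/2g = 44.16 + 42.51 + 0.073 = 86.74 m.
ψ₂ = H − z₂ − v₂²/2g = 86.74 − 33.55 − 0.198 = 52.99 m.
P₂ = ρgψ₂ = 1000 × 9.81 × 52.99 ≈ 520 kPa.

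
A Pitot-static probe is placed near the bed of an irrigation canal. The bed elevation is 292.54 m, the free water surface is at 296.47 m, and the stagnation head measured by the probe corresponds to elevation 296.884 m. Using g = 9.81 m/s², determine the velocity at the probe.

v ≈ 2.85 m/s

Near the bed, under hydrostatic conditions, the piezometric head (z + ψ) equals the free-surface elevation, 296.47 m.
Velocity head = total − piezometric = 296.884 − 296.47 = 0.414 m.
v = √(2g·h_v) = √(2 × 9.81 × 0.414) = 2.85 m/s.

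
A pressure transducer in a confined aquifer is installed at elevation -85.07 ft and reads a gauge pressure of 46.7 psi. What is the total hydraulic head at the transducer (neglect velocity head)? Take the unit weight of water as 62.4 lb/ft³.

h ≈ 22.70 ft

ψ = 144·P/γ = 144 × 46.7 / 62.4 = 107.77 ft.
h = z + ψ = -85.07 + 107.77 = 22.70 ft.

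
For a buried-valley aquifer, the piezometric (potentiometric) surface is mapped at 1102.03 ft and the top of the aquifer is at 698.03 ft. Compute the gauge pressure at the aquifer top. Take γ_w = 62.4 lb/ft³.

Pressure head at the aquifer top: ψ = h − z = 1102.03 − 698.03 = 404.00 ft.
P = γψ/144 = 62.4 × 404.00 / 144 = 175 psi.

P ≈ 175 psi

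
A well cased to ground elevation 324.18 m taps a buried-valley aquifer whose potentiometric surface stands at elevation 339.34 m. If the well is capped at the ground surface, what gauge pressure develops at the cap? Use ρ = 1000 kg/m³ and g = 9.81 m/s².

P ≈ 149 kPa

Head above the cap: Δh = 339.34 − 324.18 = 15.16 m.
P = ρgΔh = 1000 × 9.81 × 15.16 = 148720 Pa ≈ 149 kPa.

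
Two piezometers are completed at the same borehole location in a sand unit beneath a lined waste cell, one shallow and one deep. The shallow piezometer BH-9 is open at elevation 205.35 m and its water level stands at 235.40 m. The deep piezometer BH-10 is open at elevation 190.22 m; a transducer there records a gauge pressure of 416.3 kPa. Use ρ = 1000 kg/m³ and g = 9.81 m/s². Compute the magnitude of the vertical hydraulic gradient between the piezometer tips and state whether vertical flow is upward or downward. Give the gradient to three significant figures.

Total head at BH-9: h = 235.40 m (water level in the standpipe).
Pressure head at BH-10: ψ = P/(ρg) = 416.3×1000 / (1000 × 9.81) = 42.44 m.
Total head at BH-10: h = z + ψ = 190.22 + 42.44 = 232.66 m.
Δh = h(BH-9) − h(BH-10) = 235.40 − 232.66 = 2.74 m.
Vertical separation Δz = 205.35 − 190.22 = 15.13 m.
|i_v| = |Δh| / Δz = 2.74 / 15.13 = 0.181.
Head is higher in the shallow piezometer, so vertical flow is downward (recharge condition).

|i_v| ≈ 0.181; vertical flow is downward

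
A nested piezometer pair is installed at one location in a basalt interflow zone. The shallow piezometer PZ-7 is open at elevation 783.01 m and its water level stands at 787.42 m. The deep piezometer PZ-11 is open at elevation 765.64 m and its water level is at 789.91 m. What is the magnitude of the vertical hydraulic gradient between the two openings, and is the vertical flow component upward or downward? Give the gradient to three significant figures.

Total head at PZ-7: h = 787.42 m (water level in the standpipe).
Total head at PZ-11: h = 789.91 m.
Δh = h(PZ-7) − h(PZ-11) = 787.42 − 789.91 = -2.49 m.
Vertical separation Δz = 783.01 − 765.64 = 17.37 m.
|i_v| = |Δh| / Δz = 2.49 / 17.37 = 0.143.
Head is higher in the deep piezometer, so vertical flow is upward (discharge condition).

|i_v| ≈ 0.143; vertical flow is upward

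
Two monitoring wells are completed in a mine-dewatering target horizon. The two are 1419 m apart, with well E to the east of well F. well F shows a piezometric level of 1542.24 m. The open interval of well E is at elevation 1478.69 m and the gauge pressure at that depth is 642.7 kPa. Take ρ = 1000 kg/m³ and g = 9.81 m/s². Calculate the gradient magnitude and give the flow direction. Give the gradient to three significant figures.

Total head at well F: h = 1542.24 m (water level in the piezometer is the total head).
Pressure head at well E: ψ = P/(ρg) = 642.7×1000 / (1000 × 9.81) = 65.51 m.
Total head at well E: h = z + ψ = 1478.69 + 65.51 = 1544.20 m.
Head difference: h(well F) − h(well E) = 1542.24 − 1544.20 = -1.96 m.
Hydraulic gradient: i = |Δh| / L = 1.96 / 1419 = 0.00138.
Flow is from higher to lower head: from well E toward well F, i.e. toward the west.

i ≈ 0.00138; groundwater flows toward the west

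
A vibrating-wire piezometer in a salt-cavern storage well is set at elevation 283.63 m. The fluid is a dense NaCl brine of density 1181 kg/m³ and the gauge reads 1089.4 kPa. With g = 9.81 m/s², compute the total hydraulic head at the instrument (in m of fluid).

h ≈ 377.66 m

ψ = P/(ρg) = 1089.4×1000 / (1181 × 9.81) = 94.03 m.
h = z + ψ = 283.63 + 94.03 = 377.66 m.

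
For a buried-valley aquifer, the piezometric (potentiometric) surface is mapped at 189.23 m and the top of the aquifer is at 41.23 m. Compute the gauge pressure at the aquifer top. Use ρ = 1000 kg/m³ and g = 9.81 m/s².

P ≈ 1450 kPa

Pressure head at the aquifer top: ψ = h − z = 189.23 − 41.23 = 148.00 m.
P = ρgψ = 1000 × 9.81 × 148.00 = 1451880 Pa ≈ 1450 kPa.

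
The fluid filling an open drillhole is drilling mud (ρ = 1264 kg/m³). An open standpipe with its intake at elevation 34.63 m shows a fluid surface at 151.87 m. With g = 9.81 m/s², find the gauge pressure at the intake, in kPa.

P ≈ 1450 kPa

Pressure head ψ = h − z = 151.87 − 34.63 = 117.24 m.
P = ρgψ = 1264 × 9.81 × 117.24 = 1453757 Pa ≈ 1450 kPa.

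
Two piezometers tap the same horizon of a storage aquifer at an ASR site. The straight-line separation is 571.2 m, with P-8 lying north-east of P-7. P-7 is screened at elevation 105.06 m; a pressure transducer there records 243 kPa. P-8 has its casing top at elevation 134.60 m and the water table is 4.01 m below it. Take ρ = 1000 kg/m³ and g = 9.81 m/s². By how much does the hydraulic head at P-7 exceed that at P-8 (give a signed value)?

Pressure head at P-7: ψ = P/(ρg) = 243×1000 / (1000 × 9.81) = 24.77 m.
Total head at P-7: h = z + ψ = 105.06 + 24.77 = 129.83 m.
Total head at P-8: h = 134.60 − 4.01 = 130.59 m.
Head difference: h(P-7) − h(P-8) = 129.83 − 130.59 = -0.76 m.

Δh ≈ -0.76 m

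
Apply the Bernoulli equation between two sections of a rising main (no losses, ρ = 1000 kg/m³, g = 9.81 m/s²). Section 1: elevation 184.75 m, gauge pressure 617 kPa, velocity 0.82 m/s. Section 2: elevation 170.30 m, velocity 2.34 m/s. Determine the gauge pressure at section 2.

Pressure head at 1: ψ₁ = P₁/(ρg) = 617×1000 / (1000 × 9.81) = 62.90 m.
Velocity heads: v₁²/2g = 0.82²/19.62 = 0.034 m; v₂²/2g = 2.34²/19.62 = 0.279 m.
Total head H = z₁ + ψ₁ + v₁²/2g = 184.75 + 62.90 + 0.034 = 247.68 m.
ψ₂ = H − z₂ − v₂²/2g = 247.68 − 170.30 − 0.279 = 77.10 m.
P₂ = ρgψ₂ = 1000 × 9.81 × 77.10 ≈ 756 kPa.

P₂ ≈ 756 kPa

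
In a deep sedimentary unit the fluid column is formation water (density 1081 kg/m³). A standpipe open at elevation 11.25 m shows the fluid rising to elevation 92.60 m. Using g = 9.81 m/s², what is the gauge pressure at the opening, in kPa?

Pressure head ψ = h − z = 92.60 − 11.25 = 81.35 m.
P = ρgψ = 1081 × 9.81 × 81.35 = 862685 Pa ≈ 863 kPa.

P ≈ 863 kPa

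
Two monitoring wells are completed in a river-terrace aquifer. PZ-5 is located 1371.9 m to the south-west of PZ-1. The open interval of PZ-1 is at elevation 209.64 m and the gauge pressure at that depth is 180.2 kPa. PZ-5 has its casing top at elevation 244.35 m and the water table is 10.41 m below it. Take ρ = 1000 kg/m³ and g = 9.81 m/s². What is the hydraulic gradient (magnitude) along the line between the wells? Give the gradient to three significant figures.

i ≈ 0.00432

Pressure head at PZ-1: ψ = P/(ρg) = 180.2×1000 / (1000 × 9.81) = 18.37 m.
Total head at PZ-1: h = z + ψ = 209.64 + 18.37 = 228.01 m.
Total head at PZ-5: h = 244.35 − 10.41 = 233.94 m.
Head difference: h(PZ-1) − h(PZ-5) = 228.01 − 233.94 = -5.93 m.
Hydraulic gradient: i = |Δh| / L = 5.93 / 1371.9 = 0.00432.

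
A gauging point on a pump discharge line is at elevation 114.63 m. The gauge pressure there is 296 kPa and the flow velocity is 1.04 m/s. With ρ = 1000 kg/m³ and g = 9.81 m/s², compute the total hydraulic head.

h ≈ 144.86 m

Pressure head ψ = P/(ρg) = 296×1000 / (1000 × 9.81) = 30.17 m.
Velocity head = v²/(2g) = 1.04² / (2 × 9.81) = 0.055 m.
h = z + ψ + v²/(2g) = 114.63 + 30.17 + 0.055 = 144.86 m.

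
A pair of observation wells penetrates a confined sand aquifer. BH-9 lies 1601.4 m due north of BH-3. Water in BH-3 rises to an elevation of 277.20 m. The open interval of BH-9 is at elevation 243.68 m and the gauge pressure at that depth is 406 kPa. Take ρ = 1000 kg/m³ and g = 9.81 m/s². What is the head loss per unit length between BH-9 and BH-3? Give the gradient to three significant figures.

i ≈ 0.00491 m/m

Total head at BH-3: h = 277.20 m (water level in the piezometer is the total head).
Pressure head at BH-9: ψ = P/(ρg) = 406×1000 / (1000 × 9.81) = 41.39 m.
Total head at BH-9: h = z + ψ = 243.68 + 41.39 = 285.07 m.
Head difference: h(BH-3) − h(BH-9) = 277.20 − 285.07 = -7.87 m.
Hydraulic gradient: i = |Δh| / L = 7.87 / 1601.4 = 0.00491.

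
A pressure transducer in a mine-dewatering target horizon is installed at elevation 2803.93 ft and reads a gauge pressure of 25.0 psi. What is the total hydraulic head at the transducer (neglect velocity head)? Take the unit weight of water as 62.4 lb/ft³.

ψ = 144·P/γ = 144 × 25.0 / 62.4 = 57.69 ft.
h = z + ψ = 2803.93 + 57.69 = 2861.62 ft.

h ≈ 2861.62 ft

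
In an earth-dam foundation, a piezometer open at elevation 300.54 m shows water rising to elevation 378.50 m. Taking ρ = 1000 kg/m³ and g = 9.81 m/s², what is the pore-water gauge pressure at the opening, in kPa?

P ≈ 765 kPa

Pressure head ψ = h − z = 378.50 − 300.54 = 77.96 m.
P = ρgψ = 1000 × 9.81 × 77.96 = 764788 Pa ≈ 765 kPa.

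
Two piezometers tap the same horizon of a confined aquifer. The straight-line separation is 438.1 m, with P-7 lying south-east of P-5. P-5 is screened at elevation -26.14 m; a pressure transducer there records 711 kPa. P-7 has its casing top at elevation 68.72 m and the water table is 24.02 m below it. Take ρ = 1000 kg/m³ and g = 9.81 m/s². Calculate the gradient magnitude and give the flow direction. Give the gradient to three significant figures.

i ≈ 0.00374; groundwater flows toward the south-east

Pressure head at P-5: ψ = P/(ρg) = 711×1000 / (1000 × 9.81) = 72.48 m.
Total head at P-5: h = z + ψ = -26.14 + 72.48 = 46.34 m.
Total head at P-7: h = 68.72 − 24.02 = 44.70 m.
Head difference: h(P-5) − h(P-7) = 46.34 − 44.70 = 1.64 m.
Hydraulic gradient: i = |Δh| / L = 1.64 / 438.1 = 0.00374.
Flow is from higher to lower head: from P-5 toward P-7, i.e. toward the south-east.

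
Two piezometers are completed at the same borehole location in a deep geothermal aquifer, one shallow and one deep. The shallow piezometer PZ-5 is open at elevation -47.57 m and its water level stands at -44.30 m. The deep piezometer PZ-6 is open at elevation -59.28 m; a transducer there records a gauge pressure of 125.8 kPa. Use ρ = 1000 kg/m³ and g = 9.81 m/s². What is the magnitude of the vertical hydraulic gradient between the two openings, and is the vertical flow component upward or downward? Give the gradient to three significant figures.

Total head at PZ-5: h = -44.30 m (water level in the standpipe).
Pressure head at PZ-6: ψ = P/(ρg) = 125.8×1000 / (1000 × 9.81) = 12.82 m.
Total head at PZ-6: h = z + ψ = -59.28 + 12.82 = -46.46 m.
Δh = h(PZ-5) − h(PZ-6) = -44.30 − (-46.46) = 2.16 m.
Vertical separation Δz = -47.57 − (-59.28) = 11.71 m.
|i_v| = |Δh| / Δz = 2.16 / 11.71 = 0.184.
Head is higher in the shallow piezometer, so vertical flow is downward (recharge condition).

|i_v| ≈ 0.184; vertical flow is downward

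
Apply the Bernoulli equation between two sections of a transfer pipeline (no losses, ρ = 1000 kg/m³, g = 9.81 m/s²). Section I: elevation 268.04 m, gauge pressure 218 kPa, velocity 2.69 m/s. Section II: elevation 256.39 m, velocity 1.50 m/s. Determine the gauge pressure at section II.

Pressure head at I: ψ₁ = P₁/(ρg) = 218×1000 / (1000 × 9.81) = 22.22 m.
Velocity heads: v₁²/2g = 2.69²/19.62 = 0.369 m; v₂²/2g = 1.50²/19.62 = 0.115 m.
Total head H = z₁ + ψ₁ + v₁²/2g = 268.04 + 22.22 + 0.369 = 290.63 m.
ψ₂ = H − z₂ − v₂²/2g = 290.63 − 256.39 − 0.115 = 34.13 m.
P₂ = ρgψ₂ = 1000 × 9.81 × 34.13 ≈ 335 kPa.

P₂ ≈ 335 kPa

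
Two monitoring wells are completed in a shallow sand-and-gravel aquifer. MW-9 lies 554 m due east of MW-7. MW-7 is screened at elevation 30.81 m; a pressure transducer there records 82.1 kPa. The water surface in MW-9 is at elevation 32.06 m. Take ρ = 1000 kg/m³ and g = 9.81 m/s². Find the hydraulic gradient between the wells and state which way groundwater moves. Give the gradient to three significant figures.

Pressure head at MW-7: ψ = P/(ρg) = 82.1×1000 / (1000 × 9.81) = 8.37 m.
Total head at MW-7: h = z + ψ = 30.81 + 8.37 = 39.18 m.
Total head at MW-9: h = 32.06 m (water level in the piezometer is the total head).
Head difference: h(MW-7) − h(MW-9) = 39.18 − 32.06 = 7.12 m.
Hydraulic gradient: i = |Δh| / L = 7.12 / 554 = 0.0129.
Flow is from higher to lower head: from MW-7 toward MW-9, i.e. toward the east.

i ≈ 0.0129; groundwater flows toward the east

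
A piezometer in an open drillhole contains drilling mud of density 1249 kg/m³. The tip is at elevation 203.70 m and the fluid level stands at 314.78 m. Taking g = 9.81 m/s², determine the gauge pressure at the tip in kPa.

Pressure head ψ = h − z = 314.78 − 203.70 = 111.08 m.
P = ρgψ = 1249 × 9.81 × 111.08 = 1361029 Pa ≈ 1360 kPa.

P ≈ 1360 kPa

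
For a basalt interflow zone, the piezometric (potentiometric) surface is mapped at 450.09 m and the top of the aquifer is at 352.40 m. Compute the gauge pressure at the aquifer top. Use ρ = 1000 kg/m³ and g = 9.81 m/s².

P ≈ 958 kPa

Pressure head at the aquifer top: ψ = h − z = 450.09 − 352.40 = 97.69 m.
P = ρgψ = 1000 × 9.81 × 97.69 = 958339 Pa ≈ 958 kPa.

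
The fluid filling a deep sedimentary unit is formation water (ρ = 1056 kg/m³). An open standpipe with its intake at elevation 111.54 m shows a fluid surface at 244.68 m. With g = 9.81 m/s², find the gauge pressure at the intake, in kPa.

P ≈ 1380 kPa

Pressure head ψ = h − z = 244.68 − 111.54 = 133.14 m.
P = ρgψ = 1056 × 9.81 × 133.14 = 1379245 Pa ≈ 1380 kPa.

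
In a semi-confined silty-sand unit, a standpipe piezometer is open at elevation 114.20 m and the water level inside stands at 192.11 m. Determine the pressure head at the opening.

ψ ≈ 77.91 m

Total head h = 192.11 m (the water-surface elevation in the piezometer).
Pressure head ψ = h − z = 192.11 − 114.20 = 77.91 m.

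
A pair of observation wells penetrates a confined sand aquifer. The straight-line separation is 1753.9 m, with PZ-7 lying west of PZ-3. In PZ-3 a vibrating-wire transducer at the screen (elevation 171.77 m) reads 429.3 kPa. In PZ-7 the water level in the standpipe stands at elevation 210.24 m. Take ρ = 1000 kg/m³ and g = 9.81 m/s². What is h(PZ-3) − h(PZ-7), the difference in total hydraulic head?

Δh ≈ 5.29 m

Pressure head at PZ-3: ψ = P/(ρg) = 429.3×1000 / (1000 × 9.81) = 43.76 m.
Total head at PZ-3: h = z + ψ = 171.77 + 43.76 = 215.53 m.
Total head at PZ-7: h = 210.24 m (water level in the piezometer is the total head).
Head difference: h(PZ-3) − h(PZ-7) = 215.53 − 210.24 = 5.29 m.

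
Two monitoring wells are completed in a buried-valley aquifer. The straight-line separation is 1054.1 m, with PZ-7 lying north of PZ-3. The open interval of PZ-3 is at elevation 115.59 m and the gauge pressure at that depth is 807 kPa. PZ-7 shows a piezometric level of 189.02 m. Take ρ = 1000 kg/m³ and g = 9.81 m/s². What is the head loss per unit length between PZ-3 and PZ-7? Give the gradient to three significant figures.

Pressure head at PZ-3: ψ = P/(ρg) = 807×1000 / (1000 × 9.81) = 82.26 m.
Total head at PZ-3: h = z + ψ = 115.59 + 82.26 = 197.85 m.
Total head at PZ-7: h = 189.02 m (water level in the piezometer is the total head).
Head difference: h(PZ-3) − h(PZ-7) = 197.85 − 189.02 = 8.83 m.
Hydraulic gradient: i = |Δh| / L = 8.83 / 1054.1 = 0.00838.

i ≈ 0.00838 m/m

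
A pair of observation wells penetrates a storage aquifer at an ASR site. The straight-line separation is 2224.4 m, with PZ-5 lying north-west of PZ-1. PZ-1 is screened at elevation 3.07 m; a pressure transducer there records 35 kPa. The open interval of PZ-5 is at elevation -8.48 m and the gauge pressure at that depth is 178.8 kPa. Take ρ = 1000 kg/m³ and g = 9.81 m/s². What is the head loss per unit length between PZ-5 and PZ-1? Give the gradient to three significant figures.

Pressure head at PZ-1: ψ = P/(ρg) = 35×1000 / (1000 × 9.81) = 3.57 m.
Total head at PZ-1: h = z + ψ = 3.07 + 3.57 = 6.64 m.
Pressure head at PZ-5: ψ = P/(ρg) = 178.8×1000 / (1000 × 9.81) = 18.23 m.
Total head at PZ-5: h = z + ψ = -8.48 + 18.23 = 9.75 m.
Head difference: h(PZ-1) − h(PZ-5) = 6.64 − 9.75 = -3.11 m.
Hydraulic gradient: i = |Δh| / L = 3.11 / 2224.4 = 0.00140.

i ≈ 0.00140 m/m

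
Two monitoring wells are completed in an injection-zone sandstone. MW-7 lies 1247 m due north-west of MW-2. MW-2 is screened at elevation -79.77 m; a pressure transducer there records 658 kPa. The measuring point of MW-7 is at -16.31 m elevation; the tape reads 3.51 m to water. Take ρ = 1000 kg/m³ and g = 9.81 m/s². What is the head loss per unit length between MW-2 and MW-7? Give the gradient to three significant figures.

i ≈ 0.00571 m/m

Pressure head at MW-2: ψ = P/(ρg) = 658×1000 / (1000 × 9.81) = 67.07 m.
Total head at MW-2: h = z + ψ = -79.77 + 67.07 = -12.70 m.
Total head at MW-7: h = -16.31 − 3.51 = -19.82 m.
Head difference: h(MW-2) − h(MW-7) = -12.70 − (-19.82) = 7.12 m.
Hydraulic gradient: i = |Δh| / L = 7.12 / 1247 = 0.00571.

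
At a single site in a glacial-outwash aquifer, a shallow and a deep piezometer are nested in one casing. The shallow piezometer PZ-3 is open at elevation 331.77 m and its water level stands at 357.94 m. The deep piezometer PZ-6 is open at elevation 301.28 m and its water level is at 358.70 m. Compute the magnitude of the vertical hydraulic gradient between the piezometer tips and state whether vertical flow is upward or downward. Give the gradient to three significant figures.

Total head at PZ-3: h = 357.94 m (water level in the standpipe).
Total head at PZ-6: h = 358.70 m.
Δh = h(PZ-3) − h(PZ-6) = 357.94 − 358.70 = -0.76 m.
Vertical separation Δz = 331.77 − 301.28 = 30.49 m.
|i_v| = |Δh| / Δz = 0.76 / 30.49 = 0.0249.
Head is higher in the deep piezometer, so vertical flow is upward (discharge condition).

|i_v| ≈ 0.0249; vertical flow is upward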